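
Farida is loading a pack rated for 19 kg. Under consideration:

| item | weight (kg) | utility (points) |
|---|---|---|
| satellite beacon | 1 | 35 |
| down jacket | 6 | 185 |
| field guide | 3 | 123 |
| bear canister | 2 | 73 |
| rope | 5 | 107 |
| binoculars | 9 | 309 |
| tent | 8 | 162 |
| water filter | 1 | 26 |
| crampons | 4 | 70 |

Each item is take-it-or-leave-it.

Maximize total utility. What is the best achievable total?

Greedy by ratio would take satellite beacon + field guide + bear canister + binoculars + water filter: 16 kg used, total 566.
Replace bear canister and water filter with down jacket: the trade gains 86 net, giving 652 at 19 kg.
Next best is down jacket + field guide + binoculars + water filter at 643 (19 kg) — short by 9.

652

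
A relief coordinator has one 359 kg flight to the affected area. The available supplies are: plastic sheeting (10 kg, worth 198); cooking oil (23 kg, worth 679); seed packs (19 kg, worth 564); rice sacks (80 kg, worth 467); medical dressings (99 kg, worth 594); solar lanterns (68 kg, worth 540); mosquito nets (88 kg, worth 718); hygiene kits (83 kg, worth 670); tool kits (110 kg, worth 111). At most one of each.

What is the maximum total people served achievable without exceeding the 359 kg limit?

3423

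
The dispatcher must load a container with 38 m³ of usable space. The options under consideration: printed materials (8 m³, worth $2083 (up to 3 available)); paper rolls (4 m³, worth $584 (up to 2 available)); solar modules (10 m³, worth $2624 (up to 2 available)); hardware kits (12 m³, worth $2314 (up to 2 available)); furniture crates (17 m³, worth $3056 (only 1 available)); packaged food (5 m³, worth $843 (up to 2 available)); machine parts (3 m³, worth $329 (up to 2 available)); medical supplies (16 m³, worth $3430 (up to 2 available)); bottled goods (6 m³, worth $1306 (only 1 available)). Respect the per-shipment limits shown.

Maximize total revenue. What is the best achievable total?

The ratio heuristic lands on 2×printed materials + 2×solar modules (9414) but leaves 2 m³ idle.
Replace solar modules with printed materials + paper rolls: the trade gains 43 net, giving 9457 at 38 m³.
That's the maximum — no swap from here does better than 9457.

9457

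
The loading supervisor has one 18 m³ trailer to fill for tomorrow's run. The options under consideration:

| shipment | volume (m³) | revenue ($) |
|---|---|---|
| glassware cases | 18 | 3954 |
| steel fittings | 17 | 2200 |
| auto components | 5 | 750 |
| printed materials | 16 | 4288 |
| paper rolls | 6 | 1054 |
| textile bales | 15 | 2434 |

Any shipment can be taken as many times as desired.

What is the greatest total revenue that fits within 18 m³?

Density check — printed materials 268.00, glassware cases 219.67, paper rolls 175.67 are the best per m³.
Taking printed materials: 16 m³ used, 4288 in revenue.
The spare 2 m³ is too small for any remaining shipment, and no exchange beats 4288.

4288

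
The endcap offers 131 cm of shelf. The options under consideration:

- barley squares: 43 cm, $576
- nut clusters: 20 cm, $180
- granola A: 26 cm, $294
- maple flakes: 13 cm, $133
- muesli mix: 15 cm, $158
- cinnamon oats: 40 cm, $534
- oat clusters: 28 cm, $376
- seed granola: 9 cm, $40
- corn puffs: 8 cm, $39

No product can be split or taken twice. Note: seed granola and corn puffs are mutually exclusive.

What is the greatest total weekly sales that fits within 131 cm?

1666

By weekly sales per cm: oat clusters 13.43, barley squares 13.40, cinnamon oats 13.35, granola A 11.31 lead.
Taking the top-ratio products first gives barley squares + muesli mix + cinnamon oats + oat clusters for 1644 (126 cm).
Replace muesli mix with nut clusters: the trade gains 22 net, giving 1666 at 131 cm.
Runner-up barley squares + muesli mix + cinnamon oats + oat clusters tops out at 1644.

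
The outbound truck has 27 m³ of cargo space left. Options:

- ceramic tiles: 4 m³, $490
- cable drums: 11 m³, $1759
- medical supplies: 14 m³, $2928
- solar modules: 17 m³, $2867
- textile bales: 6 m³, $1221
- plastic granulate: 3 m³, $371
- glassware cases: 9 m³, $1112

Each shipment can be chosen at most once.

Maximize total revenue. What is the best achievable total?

5010

Ranking by ratio (revenue/m³): medical supplies 209.14, textile bales 203.50, solar modules 168.65, cable drums 159.91.
The ratio ordering already packs tightly: ceramic tiles + medical supplies + textile bales + plastic granulate, 27 m³, 5010.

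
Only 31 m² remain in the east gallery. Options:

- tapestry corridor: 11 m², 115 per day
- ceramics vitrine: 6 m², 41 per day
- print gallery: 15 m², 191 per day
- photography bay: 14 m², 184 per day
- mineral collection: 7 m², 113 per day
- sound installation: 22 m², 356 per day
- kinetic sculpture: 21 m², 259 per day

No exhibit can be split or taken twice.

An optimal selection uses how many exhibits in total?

Optimal total is 469.
mineral collection + sound installation hits 469 at 29 m².
Any selection reaching 469 contains exactly 2 exhibits.

2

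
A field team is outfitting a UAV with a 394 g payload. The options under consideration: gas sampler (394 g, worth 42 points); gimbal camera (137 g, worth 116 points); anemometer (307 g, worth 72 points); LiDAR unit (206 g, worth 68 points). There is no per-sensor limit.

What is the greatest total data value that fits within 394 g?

232

Ranking by ratio (data value/g): gimbal camera 0.85, LiDAR unit 0.33, anemometer 0.23, gas sampler 0.11.
Best packing: 2×gimbal camera — 274 g, 232 total.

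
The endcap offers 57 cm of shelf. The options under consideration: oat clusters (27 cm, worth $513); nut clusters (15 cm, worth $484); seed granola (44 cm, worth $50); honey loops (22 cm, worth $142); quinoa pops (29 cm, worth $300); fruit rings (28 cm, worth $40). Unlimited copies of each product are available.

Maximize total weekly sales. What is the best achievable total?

Filling by ratio: 3×nut clusters for 1452, with 12 cm left unused.
Dropping nut clusters frees 15 cm; slotting in oat clusters (27 cm) lifts the total to 1481 at 57 cm.
That's the maximum — no swap from here does better than 1481.

1481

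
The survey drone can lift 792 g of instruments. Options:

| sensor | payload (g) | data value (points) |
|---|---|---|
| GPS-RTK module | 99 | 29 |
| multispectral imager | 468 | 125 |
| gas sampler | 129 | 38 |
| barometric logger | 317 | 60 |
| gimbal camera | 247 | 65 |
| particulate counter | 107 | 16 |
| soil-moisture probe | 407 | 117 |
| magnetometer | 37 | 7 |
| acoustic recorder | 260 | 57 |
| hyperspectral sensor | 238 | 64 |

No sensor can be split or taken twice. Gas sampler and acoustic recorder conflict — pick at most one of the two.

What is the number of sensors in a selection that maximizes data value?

The maximum data value within 792 g is 220.
For example gas sampler + gimbal camera + soil-moisture probe achieves it, using 783 g.
All optima have 3 sensors.

3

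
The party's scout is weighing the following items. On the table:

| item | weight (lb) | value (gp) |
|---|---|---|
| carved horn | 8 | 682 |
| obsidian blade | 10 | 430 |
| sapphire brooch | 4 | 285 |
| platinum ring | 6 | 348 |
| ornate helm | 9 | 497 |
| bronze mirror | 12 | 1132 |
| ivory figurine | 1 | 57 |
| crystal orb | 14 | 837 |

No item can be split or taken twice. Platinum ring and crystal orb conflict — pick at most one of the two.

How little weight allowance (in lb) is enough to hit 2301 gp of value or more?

29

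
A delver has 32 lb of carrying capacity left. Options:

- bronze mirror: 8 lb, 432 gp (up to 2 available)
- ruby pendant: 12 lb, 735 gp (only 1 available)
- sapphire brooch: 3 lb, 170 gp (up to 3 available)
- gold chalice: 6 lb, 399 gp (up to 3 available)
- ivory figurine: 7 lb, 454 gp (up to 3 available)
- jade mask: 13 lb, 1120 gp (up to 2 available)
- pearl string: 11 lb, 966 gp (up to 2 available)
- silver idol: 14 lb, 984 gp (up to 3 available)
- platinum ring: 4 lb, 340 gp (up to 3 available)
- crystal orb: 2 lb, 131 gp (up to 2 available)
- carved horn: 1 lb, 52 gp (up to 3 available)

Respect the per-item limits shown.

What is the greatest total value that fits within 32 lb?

2766

Density check — pearl string 87.82, jade mask 86.15, platinum ring 85.00, silver idol 70.29 are the best per lb.
Taking the top-ratio items first gives 2×pearl string + 2×platinum ring + crystal orb for 2743 (32 lb).
Replace pearl string and crystal orb with jade mask: the trade gains 23 net, giving 2766 at 32 lb.
Nothing else within 32 lb beats 2766.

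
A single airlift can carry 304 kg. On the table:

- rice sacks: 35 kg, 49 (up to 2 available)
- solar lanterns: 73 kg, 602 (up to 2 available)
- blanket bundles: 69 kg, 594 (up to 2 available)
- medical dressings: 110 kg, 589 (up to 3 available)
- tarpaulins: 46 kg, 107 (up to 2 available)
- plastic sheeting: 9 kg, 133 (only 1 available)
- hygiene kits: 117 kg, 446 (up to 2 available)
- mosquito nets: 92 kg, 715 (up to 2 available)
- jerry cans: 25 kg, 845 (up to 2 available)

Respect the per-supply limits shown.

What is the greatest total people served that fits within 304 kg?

3742

Ranking by ratio (people served/kg): jerry cans 33.80, plastic sheeting 14.78, blanket bundles 8.61.
Greedy by ratio would take solar lanterns + 2×blanket bundles + plastic sheeting + 2×jerry cans: 270 kg used, total 3613.
Replace 2×blanket bundles with solar lanterns + mosquito nets: the trade gains 129 net, giving 3742 at 297 kg.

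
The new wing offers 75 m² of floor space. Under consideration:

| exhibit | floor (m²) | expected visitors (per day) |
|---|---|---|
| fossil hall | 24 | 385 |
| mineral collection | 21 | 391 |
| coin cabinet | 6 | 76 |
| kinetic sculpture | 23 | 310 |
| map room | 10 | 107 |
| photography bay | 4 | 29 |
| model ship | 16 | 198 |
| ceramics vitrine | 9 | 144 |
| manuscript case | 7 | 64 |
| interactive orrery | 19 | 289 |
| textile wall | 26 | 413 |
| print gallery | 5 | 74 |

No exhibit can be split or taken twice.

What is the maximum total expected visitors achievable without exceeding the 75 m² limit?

1237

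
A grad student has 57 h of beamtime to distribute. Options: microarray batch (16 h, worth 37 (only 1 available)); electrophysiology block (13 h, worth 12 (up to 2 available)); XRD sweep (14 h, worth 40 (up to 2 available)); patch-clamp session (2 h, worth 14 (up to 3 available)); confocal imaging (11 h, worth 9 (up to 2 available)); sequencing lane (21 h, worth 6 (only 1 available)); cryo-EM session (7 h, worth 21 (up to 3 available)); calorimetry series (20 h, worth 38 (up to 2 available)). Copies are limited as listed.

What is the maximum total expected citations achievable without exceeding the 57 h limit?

Best packing: 2×XRD sweep + 3×patch-clamp session + 3×cryo-EM session — 55 h, 185 total.
Every other selection either busts 57 h or exceeds an availability limit or fails to beat 185.

185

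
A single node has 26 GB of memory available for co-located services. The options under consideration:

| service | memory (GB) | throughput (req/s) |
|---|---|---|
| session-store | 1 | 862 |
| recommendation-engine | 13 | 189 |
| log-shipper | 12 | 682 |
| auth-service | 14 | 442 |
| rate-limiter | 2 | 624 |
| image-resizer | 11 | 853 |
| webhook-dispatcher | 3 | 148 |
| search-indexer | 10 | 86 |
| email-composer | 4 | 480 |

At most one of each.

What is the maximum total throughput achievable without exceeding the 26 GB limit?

3021

By throughput per GB: session-store 862.00, rate-limiter 312.00, email-composer 120.00, image-resizer 77.55 lead.
Taking the top-ratio services first gives session-store + rate-limiter + image-resizer + webhook-dispatcher + email-composer for 2967 (21 GB).
The 7 GB tied up in webhook-dispatcher and email-composer is better spent on log-shipper — total rises to 3021 (26 GB).
No other feasible combination exceeds 3021.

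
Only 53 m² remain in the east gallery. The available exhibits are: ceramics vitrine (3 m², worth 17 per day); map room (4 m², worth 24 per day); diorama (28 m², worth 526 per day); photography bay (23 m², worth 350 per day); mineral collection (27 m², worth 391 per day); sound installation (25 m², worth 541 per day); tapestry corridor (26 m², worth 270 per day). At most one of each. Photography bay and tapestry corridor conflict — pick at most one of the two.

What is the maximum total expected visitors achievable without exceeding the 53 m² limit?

1067

By expected visitors per m²: sound installation 21.64, diorama 18.79, photography bay 15.22 lead.
Best packing: diorama + sound installation — 53 m², 1067 total.
Next best is mineral collection + sound installation at 932 (52 m²) — short by 135.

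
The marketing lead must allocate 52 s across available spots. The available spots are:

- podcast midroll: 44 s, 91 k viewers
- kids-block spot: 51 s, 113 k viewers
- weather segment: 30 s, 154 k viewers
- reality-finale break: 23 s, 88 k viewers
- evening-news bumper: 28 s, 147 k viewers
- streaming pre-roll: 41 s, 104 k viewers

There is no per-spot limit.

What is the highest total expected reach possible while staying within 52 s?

The ratio ordering already packs tightly: reality-finale break + evening-news bumper, 51 s, 235.

235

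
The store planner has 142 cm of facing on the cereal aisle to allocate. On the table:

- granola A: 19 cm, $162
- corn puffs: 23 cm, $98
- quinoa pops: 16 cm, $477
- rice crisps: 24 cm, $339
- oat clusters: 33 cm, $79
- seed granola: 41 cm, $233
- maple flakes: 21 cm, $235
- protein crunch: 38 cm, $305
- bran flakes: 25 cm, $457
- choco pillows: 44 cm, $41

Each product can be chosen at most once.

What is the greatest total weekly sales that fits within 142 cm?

1813

Greedy by ratio would take granola A + corn puffs + quinoa pops + rice crisps + maple flakes + bran flakes: 128 cm used, total 1768.
Dropping granola A and corn puffs frees 42 cm; slotting in protein crunch (38 cm) lifts the total to 1813 at 124 cm.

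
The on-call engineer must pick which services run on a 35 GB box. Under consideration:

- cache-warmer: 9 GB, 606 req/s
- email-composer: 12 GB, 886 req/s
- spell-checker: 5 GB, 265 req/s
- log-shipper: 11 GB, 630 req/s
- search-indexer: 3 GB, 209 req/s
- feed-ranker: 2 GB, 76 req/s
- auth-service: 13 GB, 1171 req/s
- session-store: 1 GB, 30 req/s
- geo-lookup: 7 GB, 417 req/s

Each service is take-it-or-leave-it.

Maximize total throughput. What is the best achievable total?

2693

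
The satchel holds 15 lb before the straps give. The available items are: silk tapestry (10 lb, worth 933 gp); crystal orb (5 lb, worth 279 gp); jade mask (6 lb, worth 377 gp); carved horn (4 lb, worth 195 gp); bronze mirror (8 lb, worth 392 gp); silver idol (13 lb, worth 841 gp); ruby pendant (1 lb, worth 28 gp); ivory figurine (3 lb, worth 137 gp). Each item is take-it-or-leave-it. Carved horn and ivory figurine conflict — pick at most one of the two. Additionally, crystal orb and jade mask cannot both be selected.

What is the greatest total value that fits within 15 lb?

1212

The ratio ordering already packs tightly: silk tapestry + crystal orb, 15 lb, 1212.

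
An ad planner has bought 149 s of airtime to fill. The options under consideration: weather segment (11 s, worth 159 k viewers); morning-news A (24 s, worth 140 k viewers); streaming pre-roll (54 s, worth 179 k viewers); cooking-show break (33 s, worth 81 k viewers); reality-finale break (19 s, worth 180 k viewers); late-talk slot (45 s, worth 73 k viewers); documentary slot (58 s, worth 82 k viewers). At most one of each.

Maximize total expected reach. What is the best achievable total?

739

Weather segment + morning-news A + streaming pre-roll + cooking-show break + reality-finale break uses 141 of the 149 s and totals 739.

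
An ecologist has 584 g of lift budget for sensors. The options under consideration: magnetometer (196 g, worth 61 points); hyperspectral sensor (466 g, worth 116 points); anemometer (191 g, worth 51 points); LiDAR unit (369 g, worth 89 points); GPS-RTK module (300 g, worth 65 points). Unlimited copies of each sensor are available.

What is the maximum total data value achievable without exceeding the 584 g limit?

173

Taking 2×magnetometer + anemometer: 583 g used, 173 in data value.
Every other selection either busts 584 g or fails to beat 173.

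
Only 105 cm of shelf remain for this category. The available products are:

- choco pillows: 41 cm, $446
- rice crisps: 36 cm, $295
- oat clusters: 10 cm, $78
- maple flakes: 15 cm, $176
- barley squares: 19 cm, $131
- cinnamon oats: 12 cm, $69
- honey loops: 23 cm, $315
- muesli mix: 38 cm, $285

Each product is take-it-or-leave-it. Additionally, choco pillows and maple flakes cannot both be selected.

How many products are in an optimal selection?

Optimal total is 1056.
For example choco pillows + rice crisps + honey loops achieves it, using 100 cm.
All optima have 3 products.

3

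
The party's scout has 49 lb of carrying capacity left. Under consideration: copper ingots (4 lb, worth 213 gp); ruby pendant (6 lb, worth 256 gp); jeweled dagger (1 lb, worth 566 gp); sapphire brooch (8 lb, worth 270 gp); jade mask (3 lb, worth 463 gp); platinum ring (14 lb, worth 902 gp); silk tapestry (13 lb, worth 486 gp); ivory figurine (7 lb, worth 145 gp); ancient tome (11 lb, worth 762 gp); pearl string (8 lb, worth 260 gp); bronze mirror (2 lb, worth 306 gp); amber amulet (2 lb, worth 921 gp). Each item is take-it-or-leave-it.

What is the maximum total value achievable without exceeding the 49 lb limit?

A density-first pass picks copper ingots + ruby pendant + jeweled dagger + jade mask + platinum ring + ancient tome + bronze mirror + amber amulet — 4389 at 43 lb.
The 10 lb tied up in copper ingots and ruby pendant is better spent on sapphire brooch + pearl string — total rises to 4450 (49 lb).
The closest alternative, ruby pendant + jeweled dagger + sapphire brooch + jade mask + platinum ring + ancient tome + bronze mirror + amber amulet, reaches only 4446.

4450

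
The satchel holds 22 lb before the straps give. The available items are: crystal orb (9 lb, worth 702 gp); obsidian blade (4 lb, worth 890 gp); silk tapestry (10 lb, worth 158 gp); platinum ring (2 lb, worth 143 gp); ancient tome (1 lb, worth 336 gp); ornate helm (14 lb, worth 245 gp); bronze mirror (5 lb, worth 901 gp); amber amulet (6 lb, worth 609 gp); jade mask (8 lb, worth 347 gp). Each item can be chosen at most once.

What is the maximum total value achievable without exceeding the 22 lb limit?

By value per lb: ancient tome 336.00, obsidian blade 222.50, bronze mirror 180.20 lead.
Filling by ratio: obsidian blade + platinum ring + ancient tome + bronze mirror + amber amulet for 2879, with 4 lb left unused.
Replace amber amulet with crystal orb: the trade gains 93 net, giving 2972 at 21 lb.
Next best is obsidian blade + platinum ring + ancient tome + bronze mirror + amber amulet at 2879 (18 lb) — short by 93.

2972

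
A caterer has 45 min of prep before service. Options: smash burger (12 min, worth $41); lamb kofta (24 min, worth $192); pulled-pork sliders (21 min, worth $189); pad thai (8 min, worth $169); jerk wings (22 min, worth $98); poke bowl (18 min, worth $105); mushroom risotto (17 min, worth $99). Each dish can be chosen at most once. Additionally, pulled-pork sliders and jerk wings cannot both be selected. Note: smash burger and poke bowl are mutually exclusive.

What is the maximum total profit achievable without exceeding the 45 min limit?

402

Density check — pad thai 21.12, pulled-pork sliders 9.00, lamb kofta 8.00, poke bowl 5.83 are the best per min.
Filling by ratio: smash burger + pulled-pork sliders + pad thai for 399, with 4 min left unused.
Dropping pulled-pork sliders frees 21 min; slotting in lamb kofta (24 min) lifts the total to 402 at 44 min.
The spare 1 min is too small for any remaining dish, and no feasible exchange beats 402.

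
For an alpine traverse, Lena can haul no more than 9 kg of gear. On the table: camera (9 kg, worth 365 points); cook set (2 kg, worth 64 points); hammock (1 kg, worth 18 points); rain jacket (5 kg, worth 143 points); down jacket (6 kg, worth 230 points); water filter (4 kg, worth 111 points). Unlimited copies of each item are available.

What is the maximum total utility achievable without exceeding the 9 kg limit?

365

Ranking by ratio (utility/kg): camera 40.56, down jacket 38.33, cook set 32.00.
Camera uses 9 of the 9 kg and totals 365.
Every other selection either busts 9 kg or fails to beat 365.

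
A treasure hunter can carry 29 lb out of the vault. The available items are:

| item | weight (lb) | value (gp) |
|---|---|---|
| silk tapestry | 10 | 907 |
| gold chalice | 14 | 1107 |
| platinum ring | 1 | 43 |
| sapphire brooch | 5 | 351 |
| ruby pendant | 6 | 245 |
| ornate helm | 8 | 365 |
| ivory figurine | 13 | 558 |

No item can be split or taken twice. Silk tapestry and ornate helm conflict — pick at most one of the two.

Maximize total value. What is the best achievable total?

Silk tapestry + gold chalice + sapphire brooch uses 29 of the 29 lb and totals 2365.

2365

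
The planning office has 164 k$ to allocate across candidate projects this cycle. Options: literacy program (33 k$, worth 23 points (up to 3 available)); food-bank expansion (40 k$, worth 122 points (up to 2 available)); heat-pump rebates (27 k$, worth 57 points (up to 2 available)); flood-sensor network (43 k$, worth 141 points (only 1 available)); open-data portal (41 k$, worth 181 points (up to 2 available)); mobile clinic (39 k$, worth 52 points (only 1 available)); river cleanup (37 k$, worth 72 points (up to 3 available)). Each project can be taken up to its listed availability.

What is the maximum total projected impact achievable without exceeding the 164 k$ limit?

606

Taking the top-ratio projects first gives heat-pump rebates + flood-sensor network + 2×open-data portal for 560 (152 k$).
Dropping heat-pump rebates and flood-sensor network frees 70 k$; slotting in 2×food-bank expansion (80 k$) lifts the total to 606 at 162 k$.
Every other selection either busts 164 k$ or exceeds an availability limit or fails to beat 606.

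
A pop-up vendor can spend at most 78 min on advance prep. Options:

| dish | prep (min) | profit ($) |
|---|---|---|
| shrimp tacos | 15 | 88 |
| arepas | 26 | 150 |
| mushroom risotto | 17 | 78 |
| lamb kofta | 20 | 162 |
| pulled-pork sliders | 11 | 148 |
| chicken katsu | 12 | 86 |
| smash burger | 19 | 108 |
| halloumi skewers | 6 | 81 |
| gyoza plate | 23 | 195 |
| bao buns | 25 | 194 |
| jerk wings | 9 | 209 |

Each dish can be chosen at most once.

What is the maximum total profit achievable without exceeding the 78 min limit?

827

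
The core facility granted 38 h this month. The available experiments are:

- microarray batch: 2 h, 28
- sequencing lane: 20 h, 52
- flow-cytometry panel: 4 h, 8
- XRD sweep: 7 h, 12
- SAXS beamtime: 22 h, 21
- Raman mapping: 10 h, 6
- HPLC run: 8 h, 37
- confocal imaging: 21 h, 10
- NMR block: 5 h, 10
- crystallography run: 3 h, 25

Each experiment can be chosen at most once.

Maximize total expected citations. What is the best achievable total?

152

Density check — microarray batch 14.00, crystallography run 8.33, HPLC run 4.62, sequencing lane 2.60 are the best per h.
Taking the top-ratio experiments first gives microarray batch + sequencing lane + flow-cytometry panel + HPLC run + crystallography run for 150 (37 h).
Replace flow-cytometry panel with NMR block: the trade gains 2 net, giving 152 at 38 h.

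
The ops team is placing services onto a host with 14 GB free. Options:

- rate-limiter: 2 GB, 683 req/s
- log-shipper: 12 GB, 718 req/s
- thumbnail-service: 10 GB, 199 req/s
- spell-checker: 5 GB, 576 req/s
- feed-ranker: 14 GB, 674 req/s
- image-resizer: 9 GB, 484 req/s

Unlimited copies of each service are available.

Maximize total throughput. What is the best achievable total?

The ratio ordering already packs tightly: 7×rate-limiter, 14 GB, 4781.
Every other selection either busts 14 GB or fails to beat 4781.

4781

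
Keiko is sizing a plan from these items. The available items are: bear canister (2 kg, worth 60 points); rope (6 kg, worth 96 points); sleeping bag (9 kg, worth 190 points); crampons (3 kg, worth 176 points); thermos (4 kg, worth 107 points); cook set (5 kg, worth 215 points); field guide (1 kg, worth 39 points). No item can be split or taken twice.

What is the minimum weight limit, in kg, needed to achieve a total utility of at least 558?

14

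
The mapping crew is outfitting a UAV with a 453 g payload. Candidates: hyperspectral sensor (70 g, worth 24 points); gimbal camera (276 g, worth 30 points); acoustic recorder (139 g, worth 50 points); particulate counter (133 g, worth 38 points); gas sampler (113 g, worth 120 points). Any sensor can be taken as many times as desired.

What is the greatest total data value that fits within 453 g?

The ratio ordering already packs tightly: 4×gas sampler, 452 g, 480.

480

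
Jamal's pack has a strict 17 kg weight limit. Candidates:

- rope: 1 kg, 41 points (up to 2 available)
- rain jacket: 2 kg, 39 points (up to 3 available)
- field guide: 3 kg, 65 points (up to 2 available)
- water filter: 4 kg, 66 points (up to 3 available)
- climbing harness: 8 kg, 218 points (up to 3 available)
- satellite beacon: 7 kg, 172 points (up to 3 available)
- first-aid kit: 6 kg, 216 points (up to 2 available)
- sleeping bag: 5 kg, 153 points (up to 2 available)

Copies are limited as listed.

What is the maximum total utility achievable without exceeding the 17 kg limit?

By utility per kg: rope 41.00, first-aid kit 36.00, sleeping bag 30.60, climbing harness 27.25 lead.
Taking the top-ratio items first gives 2×rope + field guide + 2×first-aid kit for 579 (17 kg).
Replace 2×rope and field guide with sleeping bag: the trade gains 6 net, giving 585 at 17 kg.
Every other selection either busts 17 kg or exceeds an availability limit or fails to beat 585.

585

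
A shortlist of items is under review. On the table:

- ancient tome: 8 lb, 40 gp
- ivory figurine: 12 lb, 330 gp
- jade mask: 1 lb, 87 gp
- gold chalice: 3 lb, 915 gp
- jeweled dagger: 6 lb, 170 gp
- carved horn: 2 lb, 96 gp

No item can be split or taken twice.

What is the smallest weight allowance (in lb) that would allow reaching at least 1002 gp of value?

4

Minimise lb subject to total value ≥ 1002.
jade mask + gold chalice reaches 1002 using 4 lb.
No combination under 4 lb hits 1002.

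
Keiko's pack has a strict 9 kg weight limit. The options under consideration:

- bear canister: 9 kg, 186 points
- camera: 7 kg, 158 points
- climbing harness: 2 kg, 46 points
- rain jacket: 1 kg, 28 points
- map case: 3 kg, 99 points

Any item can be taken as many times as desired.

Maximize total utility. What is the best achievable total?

Density check — map case 33.00, rain jacket 28.00, climbing harness 23.00, camera 22.57 are the best per kg.
3×map case uses 9 of the 9 kg and totals 297.

297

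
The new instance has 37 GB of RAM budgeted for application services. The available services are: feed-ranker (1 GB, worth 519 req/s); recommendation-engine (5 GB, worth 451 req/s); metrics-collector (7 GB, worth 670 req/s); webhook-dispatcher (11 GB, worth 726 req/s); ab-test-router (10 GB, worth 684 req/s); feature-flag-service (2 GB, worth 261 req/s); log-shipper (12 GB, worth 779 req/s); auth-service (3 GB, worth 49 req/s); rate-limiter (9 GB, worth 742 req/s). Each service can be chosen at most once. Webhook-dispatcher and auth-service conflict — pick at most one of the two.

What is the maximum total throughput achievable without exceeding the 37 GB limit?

3422

Taking the top-ratio services first gives feed-ranker + recommendation-engine + metrics-collector + ab-test-router + feature-flag-service + auth-service + rate-limiter for 3376 (37 GB).
Replace ab-test-router and auth-service with log-shipper: the trade gains 46 net, giving 3422 at 36 GB.
The closest alternative, feed-ranker + recommendation-engine + metrics-collector + ab-test-router + feature-flag-service + auth-service + rate-limiter, reaches only 3376.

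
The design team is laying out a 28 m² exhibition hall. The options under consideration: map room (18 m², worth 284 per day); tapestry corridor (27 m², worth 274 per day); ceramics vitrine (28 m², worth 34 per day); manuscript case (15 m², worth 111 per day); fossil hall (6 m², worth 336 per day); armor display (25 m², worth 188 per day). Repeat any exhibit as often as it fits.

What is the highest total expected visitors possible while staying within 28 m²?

1344

Best packing: 4×fossil hall — 24 m², 1344 total.
That's the maximum — no swap from here does better than 1344.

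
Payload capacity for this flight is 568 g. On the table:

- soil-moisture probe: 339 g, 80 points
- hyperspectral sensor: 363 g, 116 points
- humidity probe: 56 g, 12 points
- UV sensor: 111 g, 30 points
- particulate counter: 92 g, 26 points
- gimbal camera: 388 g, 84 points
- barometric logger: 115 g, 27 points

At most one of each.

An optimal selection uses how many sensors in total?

Optimal total is 172.
One optimal bundle: hyperspectral sensor + UV sensor + particulate counter (566 g).
Every optimal selection uses 3 sensors.

3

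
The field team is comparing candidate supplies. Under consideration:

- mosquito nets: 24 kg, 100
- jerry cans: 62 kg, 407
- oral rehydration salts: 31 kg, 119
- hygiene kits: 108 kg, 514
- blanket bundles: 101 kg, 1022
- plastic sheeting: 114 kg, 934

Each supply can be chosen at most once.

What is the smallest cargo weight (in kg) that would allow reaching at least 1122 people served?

Look for the lowest-cargo combination reaching 1122.
mosquito nets + blanket bundles: 1122 people served at 125 kg.
Any bundle with less than 125 kg falls short of 1122.

125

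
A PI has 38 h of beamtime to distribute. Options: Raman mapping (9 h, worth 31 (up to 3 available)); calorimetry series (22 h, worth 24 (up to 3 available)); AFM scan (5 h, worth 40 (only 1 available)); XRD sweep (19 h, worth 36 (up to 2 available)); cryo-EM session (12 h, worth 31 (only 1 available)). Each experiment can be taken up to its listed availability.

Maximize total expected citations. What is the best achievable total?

133

Taking 2×Raman mapping + AFM scan + cryo-EM session: 35 h used, 133 in expected citations.
The spare 3 h is too small for any remaining experiment, and no exchange beats 133.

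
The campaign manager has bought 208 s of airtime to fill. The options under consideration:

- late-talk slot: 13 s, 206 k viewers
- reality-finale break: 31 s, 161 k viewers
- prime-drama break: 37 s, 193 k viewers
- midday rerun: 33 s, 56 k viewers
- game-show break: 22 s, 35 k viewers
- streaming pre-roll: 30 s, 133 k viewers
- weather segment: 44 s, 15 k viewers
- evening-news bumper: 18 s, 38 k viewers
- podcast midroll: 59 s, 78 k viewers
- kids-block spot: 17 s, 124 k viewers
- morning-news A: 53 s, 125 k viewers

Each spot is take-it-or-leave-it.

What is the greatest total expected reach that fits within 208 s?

980

Taking late-talk slot + reality-finale break + prime-drama break + streaming pre-roll + evening-news bumper + kids-block spot + morning-news A: 199 s used, 980 in expected reach.
Next best is late-talk slot + reality-finale break + prime-drama break + game-show break + streaming pre-roll + kids-block spot + morning-news A at 977 (203 s) — short by 3.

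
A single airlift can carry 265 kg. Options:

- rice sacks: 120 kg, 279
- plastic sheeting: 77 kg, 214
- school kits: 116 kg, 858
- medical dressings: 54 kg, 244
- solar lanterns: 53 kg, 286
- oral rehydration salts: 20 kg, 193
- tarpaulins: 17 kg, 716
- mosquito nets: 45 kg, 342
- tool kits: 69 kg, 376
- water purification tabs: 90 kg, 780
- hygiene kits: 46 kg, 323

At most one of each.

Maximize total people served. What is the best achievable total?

2547

By people served per kg: tarpaulins 42.12, oral rehydration salts 9.65, water purification tabs 8.67, mosquito nets 7.60 lead.
Greedy by ratio would take oral rehydration salts + tarpaulins + mosquito nets + water purification tabs + hygiene kits: 218 kg used, total 2354.
Replace mosquito nets and hygiene kits with school kits: the trade gains 193 net, giving 2547 at 243 kg.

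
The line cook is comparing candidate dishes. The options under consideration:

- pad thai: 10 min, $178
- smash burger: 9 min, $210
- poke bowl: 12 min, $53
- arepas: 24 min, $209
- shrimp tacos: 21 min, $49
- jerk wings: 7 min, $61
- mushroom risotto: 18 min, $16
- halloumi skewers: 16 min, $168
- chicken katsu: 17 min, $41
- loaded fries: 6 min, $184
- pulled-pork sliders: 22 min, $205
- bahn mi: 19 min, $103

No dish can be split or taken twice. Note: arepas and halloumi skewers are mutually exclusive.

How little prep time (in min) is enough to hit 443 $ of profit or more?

22

Look for the lowest-prep combination reaching 443.
smash burger + jerk wings + loaded fries: 455 profit at 22 min.
Below 22 min the best achievable stays under 443.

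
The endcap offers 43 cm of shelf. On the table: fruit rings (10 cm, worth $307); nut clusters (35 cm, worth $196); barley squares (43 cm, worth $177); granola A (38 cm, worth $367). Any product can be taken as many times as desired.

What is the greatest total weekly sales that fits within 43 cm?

By weekly sales per cm: fruit rings 30.70, granola A 9.66, nut clusters 5.60 lead.
Taking 4×fruit rings: 40 cm used, 1228 in weekly sales.
That's the maximum — no swap from here does better than 1228.

1228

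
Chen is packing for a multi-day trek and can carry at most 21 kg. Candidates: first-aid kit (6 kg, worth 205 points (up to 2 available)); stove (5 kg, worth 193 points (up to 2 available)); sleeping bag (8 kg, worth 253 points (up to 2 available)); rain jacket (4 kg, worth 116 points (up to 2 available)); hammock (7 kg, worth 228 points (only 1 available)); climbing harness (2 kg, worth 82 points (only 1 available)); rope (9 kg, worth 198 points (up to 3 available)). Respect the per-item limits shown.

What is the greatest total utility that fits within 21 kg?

By utility per kg: climbing harness 41.00, stove 38.60, first-aid kit 34.17, hammock 32.57 lead.
A density-first pass picks first-aid kit + 2×stove + climbing harness — 673 at 18 kg.
The 5 kg tied up in stove is better spent on sleeping bag — total rises to 733 (21 kg).

733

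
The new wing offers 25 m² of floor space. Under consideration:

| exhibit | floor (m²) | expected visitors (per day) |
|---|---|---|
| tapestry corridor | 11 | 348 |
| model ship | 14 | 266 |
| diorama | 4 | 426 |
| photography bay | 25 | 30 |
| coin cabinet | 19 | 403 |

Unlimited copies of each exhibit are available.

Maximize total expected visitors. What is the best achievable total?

2556

The ratio ordering already packs tightly: 6×diorama, 24 m², 2556.
Nothing else within 25 m² beats 2556.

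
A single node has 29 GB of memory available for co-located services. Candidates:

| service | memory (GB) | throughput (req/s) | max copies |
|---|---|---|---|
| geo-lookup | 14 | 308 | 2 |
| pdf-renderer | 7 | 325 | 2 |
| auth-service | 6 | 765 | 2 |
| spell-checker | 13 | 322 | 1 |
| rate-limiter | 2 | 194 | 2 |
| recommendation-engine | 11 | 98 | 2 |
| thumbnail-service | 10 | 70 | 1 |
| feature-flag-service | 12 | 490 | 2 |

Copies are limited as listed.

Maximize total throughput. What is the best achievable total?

2408

The ratio heuristic lands on pdf-renderer + 2×auth-service + 2×rate-limiter (2243) but leaves 6 GB idle.
The 7 GB tied up in pdf-renderer is better spent on feature-flag-service — total rises to 2408 (28 GB).
The spare 1 GB is too small for any remaining service, and no exchange beats 2408.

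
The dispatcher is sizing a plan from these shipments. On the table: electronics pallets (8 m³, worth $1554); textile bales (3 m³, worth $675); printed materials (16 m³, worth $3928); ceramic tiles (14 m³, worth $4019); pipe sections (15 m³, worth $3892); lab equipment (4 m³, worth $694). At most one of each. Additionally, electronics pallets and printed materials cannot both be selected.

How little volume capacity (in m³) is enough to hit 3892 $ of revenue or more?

Minimise m³ subject to total revenue ≥ 3892.
ceramic tiles: 4019 revenue at 14 m³.
Any bundle with less than 14 m³ falls short of 3892.

14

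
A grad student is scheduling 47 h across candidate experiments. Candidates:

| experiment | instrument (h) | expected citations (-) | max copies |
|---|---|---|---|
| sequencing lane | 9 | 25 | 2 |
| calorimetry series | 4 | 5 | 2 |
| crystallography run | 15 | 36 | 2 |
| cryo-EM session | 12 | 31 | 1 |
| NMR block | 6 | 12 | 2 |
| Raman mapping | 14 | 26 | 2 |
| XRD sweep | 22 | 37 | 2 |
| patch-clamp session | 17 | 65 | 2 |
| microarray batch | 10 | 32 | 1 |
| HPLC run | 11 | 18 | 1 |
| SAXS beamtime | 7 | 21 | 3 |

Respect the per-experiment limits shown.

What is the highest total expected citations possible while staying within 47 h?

163

Greedy by ratio would take 2×patch-clamp session + microarray batch: 44 h used, total 162.
The 10 h tied up in microarray batch is better spent on NMR block + SAXS beamtime — total rises to 163 (47 h).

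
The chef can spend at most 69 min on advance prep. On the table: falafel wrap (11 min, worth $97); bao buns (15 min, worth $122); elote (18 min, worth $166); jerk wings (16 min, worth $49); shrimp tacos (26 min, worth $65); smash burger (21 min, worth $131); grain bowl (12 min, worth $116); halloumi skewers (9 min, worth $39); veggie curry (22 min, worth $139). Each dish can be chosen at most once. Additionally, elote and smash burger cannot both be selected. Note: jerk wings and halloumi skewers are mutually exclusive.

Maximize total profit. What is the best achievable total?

543

A density-first pass picks falafel wrap + bao buns + elote + grain bowl + halloumi skewers — 540 at 65 min.
The 20 min tied up in falafel wrap and halloumi skewers is better spent on veggie curry — total rises to 543 (67 min).
The closest alternative, falafel wrap + bao buns + elote + grain bowl + halloumi skewers, reaches only 540.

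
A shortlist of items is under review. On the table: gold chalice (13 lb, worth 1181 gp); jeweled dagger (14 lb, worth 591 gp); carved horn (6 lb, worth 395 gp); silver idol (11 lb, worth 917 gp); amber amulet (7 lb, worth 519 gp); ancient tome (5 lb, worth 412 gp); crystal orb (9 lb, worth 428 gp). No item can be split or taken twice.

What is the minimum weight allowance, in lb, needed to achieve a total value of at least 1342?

Minimise lb subject to total value ≥ 1342.
silver idol + amber amulet reaches 1436 using 18 lb.
Below 18 lb the best achievable stays under 1342.

18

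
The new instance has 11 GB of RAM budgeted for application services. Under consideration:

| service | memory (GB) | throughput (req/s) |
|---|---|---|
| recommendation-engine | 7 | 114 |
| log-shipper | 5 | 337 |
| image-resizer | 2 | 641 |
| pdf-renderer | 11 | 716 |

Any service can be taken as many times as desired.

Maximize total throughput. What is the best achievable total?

Best packing: 5×image-resizer — 10 GB, 3205 total.
That's the maximum — no swap from here does better than 3205.

3205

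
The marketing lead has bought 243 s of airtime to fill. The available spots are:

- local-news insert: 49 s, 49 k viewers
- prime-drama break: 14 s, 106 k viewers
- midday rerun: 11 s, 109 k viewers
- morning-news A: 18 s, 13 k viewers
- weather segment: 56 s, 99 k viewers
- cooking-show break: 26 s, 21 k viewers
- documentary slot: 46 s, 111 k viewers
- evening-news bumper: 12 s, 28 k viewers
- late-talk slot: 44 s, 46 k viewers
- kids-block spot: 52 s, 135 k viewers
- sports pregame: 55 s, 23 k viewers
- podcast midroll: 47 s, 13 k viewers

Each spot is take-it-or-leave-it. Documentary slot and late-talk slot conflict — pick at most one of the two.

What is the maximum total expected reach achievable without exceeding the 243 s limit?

637

Taking local-news insert + prime-drama break + midday rerun + weather segment + documentary slot + evening-news bumper + kids-block spot: 240 s used, 637 in expected reach.
The closest alternative, prime-drama break + midday rerun + morning-news A + weather segment + cooking-show break + documentary slot + evening-news bumper + kids-block spot, reaches only 622.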